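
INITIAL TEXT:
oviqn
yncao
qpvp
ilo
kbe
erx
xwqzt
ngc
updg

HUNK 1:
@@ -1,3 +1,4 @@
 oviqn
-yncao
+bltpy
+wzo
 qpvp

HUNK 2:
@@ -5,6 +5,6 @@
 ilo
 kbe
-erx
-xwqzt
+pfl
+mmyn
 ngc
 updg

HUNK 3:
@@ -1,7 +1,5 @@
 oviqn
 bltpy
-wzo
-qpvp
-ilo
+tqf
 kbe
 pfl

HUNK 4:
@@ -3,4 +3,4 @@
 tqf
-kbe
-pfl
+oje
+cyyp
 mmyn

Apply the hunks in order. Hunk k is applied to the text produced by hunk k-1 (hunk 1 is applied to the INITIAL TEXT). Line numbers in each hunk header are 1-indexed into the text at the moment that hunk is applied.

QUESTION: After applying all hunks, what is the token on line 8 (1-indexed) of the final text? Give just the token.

Answer: updg

Derivation:
Hunk 1: at line 1 remove [yncao] add [bltpy,wzo] -> 10 lines: oviqn bltpy wzo qpvp ilo kbe erx xwqzt ngc updg
Hunk 2: at line 5 remove [erx,xwqzt] add [pfl,mmyn] -> 10 lines: oviqn bltpy wzo qpvp ilo kbe pfl mmyn ngc updg
Hunk 3: at line 1 remove [wzo,qpvp,ilo] add [tqf] -> 8 lines: oviqn bltpy tqf kbe pfl mmyn ngc updg
Hunk 4: at line 3 remove [kbe,pfl] add [oje,cyyp] -> 8 lines: oviqn bltpy tqf oje cyyp mmyn ngc updg
Final line 8: updg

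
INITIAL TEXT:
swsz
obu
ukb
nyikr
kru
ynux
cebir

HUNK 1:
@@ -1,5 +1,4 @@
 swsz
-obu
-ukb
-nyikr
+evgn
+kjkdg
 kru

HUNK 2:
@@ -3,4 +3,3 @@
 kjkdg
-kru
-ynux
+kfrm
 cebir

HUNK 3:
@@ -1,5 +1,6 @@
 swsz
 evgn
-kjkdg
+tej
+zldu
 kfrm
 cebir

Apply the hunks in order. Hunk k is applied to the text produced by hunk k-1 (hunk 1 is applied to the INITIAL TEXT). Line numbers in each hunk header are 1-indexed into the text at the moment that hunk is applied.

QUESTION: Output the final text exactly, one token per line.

Hunk 1: at line 1 remove [obu,ukb,nyikr] add [evgn,kjkdg] -> 6 lines: swsz evgn kjkdg kru ynux cebir
Hunk 2: at line 3 remove [kru,ynux] add [kfrm] -> 5 lines: swsz evgn kjkdg kfrm cebir
Hunk 3: at line 1 remove [kjkdg] add [tej,zldu] -> 6 lines: swsz evgn tej zldu kfrm cebir

Answer: swsz
evgn
tej
zldu
kfrm
cebir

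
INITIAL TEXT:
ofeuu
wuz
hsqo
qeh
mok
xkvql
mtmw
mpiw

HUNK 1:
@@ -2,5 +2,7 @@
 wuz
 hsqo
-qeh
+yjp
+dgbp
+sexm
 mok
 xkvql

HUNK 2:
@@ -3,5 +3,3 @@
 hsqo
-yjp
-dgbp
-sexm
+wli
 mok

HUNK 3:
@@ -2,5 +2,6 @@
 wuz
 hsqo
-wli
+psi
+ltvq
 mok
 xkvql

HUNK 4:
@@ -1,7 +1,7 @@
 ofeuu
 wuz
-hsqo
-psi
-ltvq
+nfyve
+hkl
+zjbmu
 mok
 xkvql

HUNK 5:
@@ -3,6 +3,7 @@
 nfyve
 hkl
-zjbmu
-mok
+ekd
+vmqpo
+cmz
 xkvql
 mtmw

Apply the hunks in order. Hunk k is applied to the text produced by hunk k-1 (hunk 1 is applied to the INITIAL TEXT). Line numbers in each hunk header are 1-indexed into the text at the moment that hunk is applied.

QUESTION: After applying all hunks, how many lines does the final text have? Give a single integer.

Hunk 1: at line 2 remove [qeh] add [yjp,dgbp,sexm] -> 10 lines: ofeuu wuz hsqo yjp dgbp sexm mok xkvql mtmw mpiw
Hunk 2: at line 3 remove [yjp,dgbp,sexm] add [wli] -> 8 lines: ofeuu wuz hsqo wli mok xkvql mtmw mpiw
Hunk 3: at line 2 remove [wli] add [psi,ltvq] -> 9 lines: ofeuu wuz hsqo psi ltvq mok xkvql mtmw mpiw
Hunk 4: at line 1 remove [hsqo,psi,ltvq] add [nfyve,hkl,zjbmu] -> 9 lines: ofeuu wuz nfyve hkl zjbmu mok xkvql mtmw mpiw
Hunk 5: at line 3 remove [zjbmu,mok] add [ekd,vmqpo,cmz] -> 10 lines: ofeuu wuz nfyve hkl ekd vmqpo cmz xkvql mtmw mpiw
Final line count: 10

Answer: 10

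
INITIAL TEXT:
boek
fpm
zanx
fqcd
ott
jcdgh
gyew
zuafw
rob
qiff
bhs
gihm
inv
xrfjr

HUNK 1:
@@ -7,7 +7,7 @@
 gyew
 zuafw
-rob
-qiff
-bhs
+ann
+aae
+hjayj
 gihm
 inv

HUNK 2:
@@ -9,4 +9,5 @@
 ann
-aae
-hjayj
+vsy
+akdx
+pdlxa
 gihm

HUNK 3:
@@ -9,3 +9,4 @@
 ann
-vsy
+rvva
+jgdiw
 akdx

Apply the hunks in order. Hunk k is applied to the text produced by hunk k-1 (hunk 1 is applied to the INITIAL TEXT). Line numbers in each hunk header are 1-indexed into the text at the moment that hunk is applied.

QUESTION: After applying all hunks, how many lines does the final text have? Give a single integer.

Answer: 16

Derivation:
Hunk 1: at line 7 remove [rob,qiff,bhs] add [ann,aae,hjayj] -> 14 lines: boek fpm zanx fqcd ott jcdgh gyew zuafw ann aae hjayj gihm inv xrfjr
Hunk 2: at line 9 remove [aae,hjayj] add [vsy,akdx,pdlxa] -> 15 lines: boek fpm zanx fqcd ott jcdgh gyew zuafw ann vsy akdx pdlxa gihm inv xrfjr
Hunk 3: at line 9 remove [vsy] add [rvva,jgdiw] -> 16 lines: boek fpm zanx fqcd ott jcdgh gyew zuafw ann rvva jgdiw akdx pdlxa gihm inv xrfjr
Final line count: 16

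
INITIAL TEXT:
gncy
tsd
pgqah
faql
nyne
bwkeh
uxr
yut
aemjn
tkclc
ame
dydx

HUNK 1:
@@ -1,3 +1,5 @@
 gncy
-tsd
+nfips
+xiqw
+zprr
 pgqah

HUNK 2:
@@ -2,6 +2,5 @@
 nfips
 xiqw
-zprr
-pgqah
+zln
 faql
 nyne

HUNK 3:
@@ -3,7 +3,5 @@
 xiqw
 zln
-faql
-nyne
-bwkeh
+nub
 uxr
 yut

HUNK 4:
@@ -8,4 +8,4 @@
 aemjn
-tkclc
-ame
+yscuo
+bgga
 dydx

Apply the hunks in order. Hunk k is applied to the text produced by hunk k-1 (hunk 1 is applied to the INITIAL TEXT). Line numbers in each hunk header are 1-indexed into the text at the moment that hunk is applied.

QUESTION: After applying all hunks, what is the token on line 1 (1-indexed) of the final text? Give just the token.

Hunk 1: at line 1 remove [tsd] add [nfips,xiqw,zprr] -> 14 lines: gncy nfips xiqw zprr pgqah faql nyne bwkeh uxr yut aemjn tkclc ame dydx
Hunk 2: at line 2 remove [zprr,pgqah] add [zln] -> 13 lines: gncy nfips xiqw zln faql nyne bwkeh uxr yut aemjn tkclc ame dydx
Hunk 3: at line 3 remove [faql,nyne,bwkeh] add [nub] -> 11 lines: gncy nfips xiqw zln nub uxr yut aemjn tkclc ame dydx
Hunk 4: at line 8 remove [tkclc,ame] add [yscuo,bgga] -> 11 lines: gncy nfips xiqw zln nub uxr yut aemjn yscuo bgga dydx
Final line 1: gncy

Answer: gncy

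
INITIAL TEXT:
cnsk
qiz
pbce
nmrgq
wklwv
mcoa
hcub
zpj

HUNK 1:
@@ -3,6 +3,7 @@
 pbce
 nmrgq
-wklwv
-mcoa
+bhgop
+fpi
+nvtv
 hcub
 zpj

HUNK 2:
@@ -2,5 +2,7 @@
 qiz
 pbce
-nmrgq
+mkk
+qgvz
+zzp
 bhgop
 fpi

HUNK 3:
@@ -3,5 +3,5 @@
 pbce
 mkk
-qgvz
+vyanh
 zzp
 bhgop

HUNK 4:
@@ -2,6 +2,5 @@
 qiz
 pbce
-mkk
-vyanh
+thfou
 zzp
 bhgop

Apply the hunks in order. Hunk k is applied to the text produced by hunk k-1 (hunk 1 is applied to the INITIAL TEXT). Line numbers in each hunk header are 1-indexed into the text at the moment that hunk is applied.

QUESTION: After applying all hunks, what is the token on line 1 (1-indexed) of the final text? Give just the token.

Hunk 1: at line 3 remove [wklwv,mcoa] add [bhgop,fpi,nvtv] -> 9 lines: cnsk qiz pbce nmrgq bhgop fpi nvtv hcub zpj
Hunk 2: at line 2 remove [nmrgq] add [mkk,qgvz,zzp] -> 11 lines: cnsk qiz pbce mkk qgvz zzp bhgop fpi nvtv hcub zpj
Hunk 3: at line 3 remove [qgvz] add [vyanh] -> 11 lines: cnsk qiz pbce mkk vyanh zzp bhgop fpi nvtv hcub zpj
Hunk 4: at line 2 remove [mkk,vyanh] add [thfou] -> 10 lines: cnsk qiz pbce thfou zzp bhgop fpi nvtv hcub zpj
Final line 1: cnsk

Answer: cnsk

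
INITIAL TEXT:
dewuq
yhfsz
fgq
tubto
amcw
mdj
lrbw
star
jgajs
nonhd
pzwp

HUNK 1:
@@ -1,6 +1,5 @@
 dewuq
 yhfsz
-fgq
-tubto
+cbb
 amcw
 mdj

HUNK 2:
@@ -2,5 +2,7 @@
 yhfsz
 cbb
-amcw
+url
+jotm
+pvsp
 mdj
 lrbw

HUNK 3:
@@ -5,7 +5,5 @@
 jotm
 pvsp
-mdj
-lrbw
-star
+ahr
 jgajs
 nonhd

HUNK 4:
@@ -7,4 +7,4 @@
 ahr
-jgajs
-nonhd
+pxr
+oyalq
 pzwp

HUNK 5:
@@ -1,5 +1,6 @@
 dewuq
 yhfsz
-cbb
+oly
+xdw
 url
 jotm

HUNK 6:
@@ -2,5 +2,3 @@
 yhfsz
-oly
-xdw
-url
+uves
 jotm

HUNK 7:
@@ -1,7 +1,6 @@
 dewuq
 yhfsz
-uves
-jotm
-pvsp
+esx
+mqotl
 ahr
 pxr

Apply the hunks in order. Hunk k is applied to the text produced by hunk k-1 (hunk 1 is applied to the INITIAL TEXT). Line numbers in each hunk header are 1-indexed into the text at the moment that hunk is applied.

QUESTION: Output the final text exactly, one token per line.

Hunk 1: at line 1 remove [fgq,tubto] add [cbb] -> 10 lines: dewuq yhfsz cbb amcw mdj lrbw star jgajs nonhd pzwp
Hunk 2: at line 2 remove [amcw] add [url,jotm,pvsp] -> 12 lines: dewuq yhfsz cbb url jotm pvsp mdj lrbw star jgajs nonhd pzwp
Hunk 3: at line 5 remove [mdj,lrbw,star] add [ahr] -> 10 lines: dewuq yhfsz cbb url jotm pvsp ahr jgajs nonhd pzwp
Hunk 4: at line 7 remove [jgajs,nonhd] add [pxr,oyalq] -> 10 lines: dewuq yhfsz cbb url jotm pvsp ahr pxr oyalq pzwp
Hunk 5: at line 1 remove [cbb] add [oly,xdw] -> 11 lines: dewuq yhfsz oly xdw url jotm pvsp ahr pxr oyalq pzwp
Hunk 6: at line 2 remove [oly,xdw,url] add [uves] -> 9 lines: dewuq yhfsz uves jotm pvsp ahr pxr oyalq pzwp
Hunk 7: at line 1 remove [uves,jotm,pvsp] add [esx,mqotl] -> 8 lines: dewuq yhfsz esx mqotl ahr pxr oyalq pzwp

Answer: dewuq
yhfsz
esx
mqotl
ahr
pxr
oyalq
pzwp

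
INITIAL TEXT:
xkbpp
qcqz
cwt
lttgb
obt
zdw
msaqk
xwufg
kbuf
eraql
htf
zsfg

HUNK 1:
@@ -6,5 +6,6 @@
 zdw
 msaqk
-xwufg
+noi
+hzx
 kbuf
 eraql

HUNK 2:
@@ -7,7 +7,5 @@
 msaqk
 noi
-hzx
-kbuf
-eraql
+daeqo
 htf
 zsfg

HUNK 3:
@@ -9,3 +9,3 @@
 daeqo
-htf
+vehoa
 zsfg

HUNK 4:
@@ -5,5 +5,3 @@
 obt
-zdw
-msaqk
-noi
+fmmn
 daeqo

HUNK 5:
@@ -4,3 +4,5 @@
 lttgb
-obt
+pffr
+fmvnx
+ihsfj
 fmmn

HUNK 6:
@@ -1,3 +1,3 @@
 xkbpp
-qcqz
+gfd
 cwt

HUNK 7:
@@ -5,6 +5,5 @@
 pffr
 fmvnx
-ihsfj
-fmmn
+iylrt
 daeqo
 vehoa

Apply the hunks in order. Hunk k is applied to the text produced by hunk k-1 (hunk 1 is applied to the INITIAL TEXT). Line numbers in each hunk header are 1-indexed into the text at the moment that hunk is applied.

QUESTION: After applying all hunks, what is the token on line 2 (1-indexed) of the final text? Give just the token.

Answer: gfd

Derivation:
Hunk 1: at line 6 remove [xwufg] add [noi,hzx] -> 13 lines: xkbpp qcqz cwt lttgb obt zdw msaqk noi hzx kbuf eraql htf zsfg
Hunk 2: at line 7 remove [hzx,kbuf,eraql] add [daeqo] -> 11 lines: xkbpp qcqz cwt lttgb obt zdw msaqk noi daeqo htf zsfg
Hunk 3: at line 9 remove [htf] add [vehoa] -> 11 lines: xkbpp qcqz cwt lttgb obt zdw msaqk noi daeqo vehoa zsfg
Hunk 4: at line 5 remove [zdw,msaqk,noi] add [fmmn] -> 9 lines: xkbpp qcqz cwt lttgb obt fmmn daeqo vehoa zsfg
Hunk 5: at line 4 remove [obt] add [pffr,fmvnx,ihsfj] -> 11 lines: xkbpp qcqz cwt lttgb pffr fmvnx ihsfj fmmn daeqo vehoa zsfg
Hunk 6: at line 1 remove [qcqz] add [gfd] -> 11 lines: xkbpp gfd cwt lttgb pffr fmvnx ihsfj fmmn daeqo vehoa zsfg
Hunk 7: at line 5 remove [ihsfj,fmmn] add [iylrt] -> 10 lines: xkbpp gfd cwt lttgb pffr fmvnx iylrt daeqo vehoa zsfg
Final line 2: gfd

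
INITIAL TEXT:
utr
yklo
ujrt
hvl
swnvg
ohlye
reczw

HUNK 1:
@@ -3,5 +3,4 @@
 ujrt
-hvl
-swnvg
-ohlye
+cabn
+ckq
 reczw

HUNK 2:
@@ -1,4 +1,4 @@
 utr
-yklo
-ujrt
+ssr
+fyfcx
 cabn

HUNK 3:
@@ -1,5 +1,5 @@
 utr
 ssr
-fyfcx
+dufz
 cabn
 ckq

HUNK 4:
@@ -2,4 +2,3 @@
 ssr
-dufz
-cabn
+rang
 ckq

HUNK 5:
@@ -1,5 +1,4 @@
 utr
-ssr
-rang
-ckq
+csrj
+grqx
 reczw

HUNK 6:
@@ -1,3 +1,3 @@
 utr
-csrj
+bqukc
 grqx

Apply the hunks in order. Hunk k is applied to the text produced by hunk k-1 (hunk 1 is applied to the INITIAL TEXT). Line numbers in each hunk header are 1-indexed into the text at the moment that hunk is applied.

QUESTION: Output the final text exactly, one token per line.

Answer: utr
bqukc
grqx
reczw

Derivation:
Hunk 1: at line 3 remove [hvl,swnvg,ohlye] add [cabn,ckq] -> 6 lines: utr yklo ujrt cabn ckq reczw
Hunk 2: at line 1 remove [yklo,ujrt] add [ssr,fyfcx] -> 6 lines: utr ssr fyfcx cabn ckq reczw
Hunk 3: at line 1 remove [fyfcx] add [dufz] -> 6 lines: utr ssr dufz cabn ckq reczw
Hunk 4: at line 2 remove [dufz,cabn] add [rang] -> 5 lines: utr ssr rang ckq reczw
Hunk 5: at line 1 remove [ssr,rang,ckq] add [csrj,grqx] -> 4 lines: utr csrj grqx reczw
Hunk 6: at line 1 remove [csrj] add [bqukc] -> 4 lines: utr bqukc grqx reczw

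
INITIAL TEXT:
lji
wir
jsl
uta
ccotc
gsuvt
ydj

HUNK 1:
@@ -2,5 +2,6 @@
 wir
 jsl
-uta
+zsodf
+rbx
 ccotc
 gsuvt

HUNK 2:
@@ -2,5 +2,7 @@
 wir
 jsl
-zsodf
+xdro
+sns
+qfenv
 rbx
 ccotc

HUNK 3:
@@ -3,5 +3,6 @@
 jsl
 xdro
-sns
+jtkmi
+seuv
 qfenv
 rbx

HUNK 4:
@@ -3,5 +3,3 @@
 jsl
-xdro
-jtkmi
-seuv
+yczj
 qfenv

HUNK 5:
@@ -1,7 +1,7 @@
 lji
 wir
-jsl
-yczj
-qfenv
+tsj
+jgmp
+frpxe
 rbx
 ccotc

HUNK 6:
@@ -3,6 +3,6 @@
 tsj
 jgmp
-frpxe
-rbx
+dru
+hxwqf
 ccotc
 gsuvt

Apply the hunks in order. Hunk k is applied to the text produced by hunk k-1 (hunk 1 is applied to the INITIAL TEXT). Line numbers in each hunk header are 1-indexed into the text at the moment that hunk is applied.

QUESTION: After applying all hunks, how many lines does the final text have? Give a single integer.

Hunk 1: at line 2 remove [uta] add [zsodf,rbx] -> 8 lines: lji wir jsl zsodf rbx ccotc gsuvt ydj
Hunk 2: at line 2 remove [zsodf] add [xdro,sns,qfenv] -> 10 lines: lji wir jsl xdro sns qfenv rbx ccotc gsuvt ydj
Hunk 3: at line 3 remove [sns] add [jtkmi,seuv] -> 11 lines: lji wir jsl xdro jtkmi seuv qfenv rbx ccotc gsuvt ydj
Hunk 4: at line 3 remove [xdro,jtkmi,seuv] add [yczj] -> 9 lines: lji wir jsl yczj qfenv rbx ccotc gsuvt ydj
Hunk 5: at line 1 remove [jsl,yczj,qfenv] add [tsj,jgmp,frpxe] -> 9 lines: lji wir tsj jgmp frpxe rbx ccotc gsuvt ydj
Hunk 6: at line 3 remove [frpxe,rbx] add [dru,hxwqf] -> 9 lines: lji wir tsj jgmp dru hxwqf ccotc gsuvt ydj
Final line count: 9

Answer: 9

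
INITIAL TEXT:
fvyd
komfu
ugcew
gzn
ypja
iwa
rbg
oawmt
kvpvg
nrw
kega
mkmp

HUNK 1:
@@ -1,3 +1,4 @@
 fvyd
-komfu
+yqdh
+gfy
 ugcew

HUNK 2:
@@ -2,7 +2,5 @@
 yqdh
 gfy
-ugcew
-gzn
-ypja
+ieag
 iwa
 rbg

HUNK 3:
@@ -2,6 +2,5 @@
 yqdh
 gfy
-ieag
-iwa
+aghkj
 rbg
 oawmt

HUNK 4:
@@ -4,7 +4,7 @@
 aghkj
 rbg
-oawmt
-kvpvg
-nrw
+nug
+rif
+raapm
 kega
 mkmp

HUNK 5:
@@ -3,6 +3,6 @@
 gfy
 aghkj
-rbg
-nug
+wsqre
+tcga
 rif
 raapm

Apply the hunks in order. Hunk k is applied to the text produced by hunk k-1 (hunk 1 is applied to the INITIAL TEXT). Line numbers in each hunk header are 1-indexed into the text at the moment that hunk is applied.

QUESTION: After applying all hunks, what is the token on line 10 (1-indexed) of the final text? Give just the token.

Answer: mkmp

Derivation:
Hunk 1: at line 1 remove [komfu] add [yqdh,gfy] -> 13 lines: fvyd yqdh gfy ugcew gzn ypja iwa rbg oawmt kvpvg nrw kega mkmp
Hunk 2: at line 2 remove [ugcew,gzn,ypja] add [ieag] -> 11 lines: fvyd yqdh gfy ieag iwa rbg oawmt kvpvg nrw kega mkmp
Hunk 3: at line 2 remove [ieag,iwa] add [aghkj] -> 10 lines: fvyd yqdh gfy aghkj rbg oawmt kvpvg nrw kega mkmp
Hunk 4: at line 4 remove [oawmt,kvpvg,nrw] add [nug,rif,raapm] -> 10 lines: fvyd yqdh gfy aghkj rbg nug rif raapm kega mkmp
Hunk 5: at line 3 remove [rbg,nug] add [wsqre,tcga] -> 10 lines: fvyd yqdh gfy aghkj wsqre tcga rif raapm kega mkmp
Final line 10: mkmp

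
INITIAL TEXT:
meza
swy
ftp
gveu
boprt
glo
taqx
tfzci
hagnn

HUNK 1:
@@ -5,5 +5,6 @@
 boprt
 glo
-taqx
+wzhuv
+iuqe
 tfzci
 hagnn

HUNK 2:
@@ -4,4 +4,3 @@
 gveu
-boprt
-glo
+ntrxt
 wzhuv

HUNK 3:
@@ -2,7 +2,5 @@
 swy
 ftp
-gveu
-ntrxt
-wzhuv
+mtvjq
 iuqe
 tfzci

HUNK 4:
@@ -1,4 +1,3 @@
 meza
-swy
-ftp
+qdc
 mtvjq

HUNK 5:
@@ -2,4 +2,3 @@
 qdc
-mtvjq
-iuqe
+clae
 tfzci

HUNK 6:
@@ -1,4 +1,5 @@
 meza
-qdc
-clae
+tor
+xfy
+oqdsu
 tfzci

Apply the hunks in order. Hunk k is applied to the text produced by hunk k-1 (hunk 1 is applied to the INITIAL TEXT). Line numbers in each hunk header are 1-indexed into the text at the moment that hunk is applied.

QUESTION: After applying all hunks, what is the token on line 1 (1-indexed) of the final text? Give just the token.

Answer: meza

Derivation:
Hunk 1: at line 5 remove [taqx] add [wzhuv,iuqe] -> 10 lines: meza swy ftp gveu boprt glo wzhuv iuqe tfzci hagnn
Hunk 2: at line 4 remove [boprt,glo] add [ntrxt] -> 9 lines: meza swy ftp gveu ntrxt wzhuv iuqe tfzci hagnn
Hunk 3: at line 2 remove [gveu,ntrxt,wzhuv] add [mtvjq] -> 7 lines: meza swy ftp mtvjq iuqe tfzci hagnn
Hunk 4: at line 1 remove [swy,ftp] add [qdc] -> 6 lines: meza qdc mtvjq iuqe tfzci hagnn
Hunk 5: at line 2 remove [mtvjq,iuqe] add [clae] -> 5 lines: meza qdc clae tfzci hagnn
Hunk 6: at line 1 remove [qdc,clae] add [tor,xfy,oqdsu] -> 6 lines: meza tor xfy oqdsu tfzci hagnn
Final line 1: meza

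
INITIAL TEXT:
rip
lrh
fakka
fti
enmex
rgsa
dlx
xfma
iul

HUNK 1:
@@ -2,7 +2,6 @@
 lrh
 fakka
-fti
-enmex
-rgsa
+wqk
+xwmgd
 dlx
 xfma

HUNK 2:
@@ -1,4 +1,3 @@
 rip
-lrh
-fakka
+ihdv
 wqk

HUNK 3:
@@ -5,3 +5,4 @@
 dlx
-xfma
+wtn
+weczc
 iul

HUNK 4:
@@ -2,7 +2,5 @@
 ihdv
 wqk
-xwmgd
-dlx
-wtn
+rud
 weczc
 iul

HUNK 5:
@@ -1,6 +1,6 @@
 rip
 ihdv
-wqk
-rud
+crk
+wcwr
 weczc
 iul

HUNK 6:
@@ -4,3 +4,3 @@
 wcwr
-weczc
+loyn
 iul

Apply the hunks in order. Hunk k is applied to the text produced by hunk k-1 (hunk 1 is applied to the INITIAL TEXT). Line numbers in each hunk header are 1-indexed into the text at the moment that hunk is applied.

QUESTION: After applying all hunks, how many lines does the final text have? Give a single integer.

Answer: 6

Derivation:
Hunk 1: at line 2 remove [fti,enmex,rgsa] add [wqk,xwmgd] -> 8 lines: rip lrh fakka wqk xwmgd dlx xfma iul
Hunk 2: at line 1 remove [lrh,fakka] add [ihdv] -> 7 lines: rip ihdv wqk xwmgd dlx xfma iul
Hunk 3: at line 5 remove [xfma] add [wtn,weczc] -> 8 lines: rip ihdv wqk xwmgd dlx wtn weczc iul
Hunk 4: at line 2 remove [xwmgd,dlx,wtn] add [rud] -> 6 lines: rip ihdv wqk rud weczc iul
Hunk 5: at line 1 remove [wqk,rud] add [crk,wcwr] -> 6 lines: rip ihdv crk wcwr weczc iul
Hunk 6: at line 4 remove [weczc] add [loyn] -> 6 lines: rip ihdv crk wcwr loyn iul
Final line count: 6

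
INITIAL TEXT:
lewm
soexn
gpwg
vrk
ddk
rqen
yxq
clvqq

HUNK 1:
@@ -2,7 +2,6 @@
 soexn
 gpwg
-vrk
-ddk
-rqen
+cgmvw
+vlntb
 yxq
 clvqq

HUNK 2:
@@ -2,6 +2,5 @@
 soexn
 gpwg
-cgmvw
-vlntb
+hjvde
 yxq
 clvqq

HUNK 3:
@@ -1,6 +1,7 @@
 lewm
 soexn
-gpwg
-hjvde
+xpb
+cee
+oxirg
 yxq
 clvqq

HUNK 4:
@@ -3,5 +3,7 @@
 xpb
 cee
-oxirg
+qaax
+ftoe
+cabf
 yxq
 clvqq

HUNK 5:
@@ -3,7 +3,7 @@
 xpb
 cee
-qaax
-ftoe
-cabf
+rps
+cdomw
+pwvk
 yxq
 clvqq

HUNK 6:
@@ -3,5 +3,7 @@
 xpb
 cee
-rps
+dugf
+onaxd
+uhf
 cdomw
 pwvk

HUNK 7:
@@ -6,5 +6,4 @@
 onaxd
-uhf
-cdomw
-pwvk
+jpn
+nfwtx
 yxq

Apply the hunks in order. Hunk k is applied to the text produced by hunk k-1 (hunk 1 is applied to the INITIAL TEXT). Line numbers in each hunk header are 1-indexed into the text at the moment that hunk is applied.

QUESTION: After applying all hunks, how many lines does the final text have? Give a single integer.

Hunk 1: at line 2 remove [vrk,ddk,rqen] add [cgmvw,vlntb] -> 7 lines: lewm soexn gpwg cgmvw vlntb yxq clvqq
Hunk 2: at line 2 remove [cgmvw,vlntb] add [hjvde] -> 6 lines: lewm soexn gpwg hjvde yxq clvqq
Hunk 3: at line 1 remove [gpwg,hjvde] add [xpb,cee,oxirg] -> 7 lines: lewm soexn xpb cee oxirg yxq clvqq
Hunk 4: at line 3 remove [oxirg] add [qaax,ftoe,cabf] -> 9 lines: lewm soexn xpb cee qaax ftoe cabf yxq clvqq
Hunk 5: at line 3 remove [qaax,ftoe,cabf] add [rps,cdomw,pwvk] -> 9 lines: lewm soexn xpb cee rps cdomw pwvk yxq clvqq
Hunk 6: at line 3 remove [rps] add [dugf,onaxd,uhf] -> 11 lines: lewm soexn xpb cee dugf onaxd uhf cdomw pwvk yxq clvqq
Hunk 7: at line 6 remove [uhf,cdomw,pwvk] add [jpn,nfwtx] -> 10 lines: lewm soexn xpb cee dugf onaxd jpn nfwtx yxq clvqq
Final line count: 10

Answer: 10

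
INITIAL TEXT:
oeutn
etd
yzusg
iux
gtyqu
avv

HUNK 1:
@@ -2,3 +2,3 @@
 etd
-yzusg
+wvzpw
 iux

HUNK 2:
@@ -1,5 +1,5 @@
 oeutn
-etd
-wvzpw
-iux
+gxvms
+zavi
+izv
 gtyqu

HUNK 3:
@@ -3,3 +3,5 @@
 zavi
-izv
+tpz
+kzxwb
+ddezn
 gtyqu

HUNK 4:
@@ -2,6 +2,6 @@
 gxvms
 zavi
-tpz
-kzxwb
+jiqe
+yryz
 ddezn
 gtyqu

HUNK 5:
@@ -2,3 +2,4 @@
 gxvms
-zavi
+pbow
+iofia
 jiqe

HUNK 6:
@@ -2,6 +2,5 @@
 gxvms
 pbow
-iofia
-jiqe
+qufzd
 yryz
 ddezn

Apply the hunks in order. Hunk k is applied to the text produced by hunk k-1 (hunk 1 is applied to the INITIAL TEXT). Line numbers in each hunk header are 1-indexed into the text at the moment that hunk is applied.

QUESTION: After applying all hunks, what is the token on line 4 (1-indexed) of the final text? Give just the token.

Hunk 1: at line 2 remove [yzusg] add [wvzpw] -> 6 lines: oeutn etd wvzpw iux gtyqu avv
Hunk 2: at line 1 remove [etd,wvzpw,iux] add [gxvms,zavi,izv] -> 6 lines: oeutn gxvms zavi izv gtyqu avv
Hunk 3: at line 3 remove [izv] add [tpz,kzxwb,ddezn] -> 8 lines: oeutn gxvms zavi tpz kzxwb ddezn gtyqu avv
Hunk 4: at line 2 remove [tpz,kzxwb] add [jiqe,yryz] -> 8 lines: oeutn gxvms zavi jiqe yryz ddezn gtyqu avv
Hunk 5: at line 2 remove [zavi] add [pbow,iofia] -> 9 lines: oeutn gxvms pbow iofia jiqe yryz ddezn gtyqu avv
Hunk 6: at line 2 remove [iofia,jiqe] add [qufzd] -> 8 lines: oeutn gxvms pbow qufzd yryz ddezn gtyqu avv
Final line 4: qufzd

Answer: qufzd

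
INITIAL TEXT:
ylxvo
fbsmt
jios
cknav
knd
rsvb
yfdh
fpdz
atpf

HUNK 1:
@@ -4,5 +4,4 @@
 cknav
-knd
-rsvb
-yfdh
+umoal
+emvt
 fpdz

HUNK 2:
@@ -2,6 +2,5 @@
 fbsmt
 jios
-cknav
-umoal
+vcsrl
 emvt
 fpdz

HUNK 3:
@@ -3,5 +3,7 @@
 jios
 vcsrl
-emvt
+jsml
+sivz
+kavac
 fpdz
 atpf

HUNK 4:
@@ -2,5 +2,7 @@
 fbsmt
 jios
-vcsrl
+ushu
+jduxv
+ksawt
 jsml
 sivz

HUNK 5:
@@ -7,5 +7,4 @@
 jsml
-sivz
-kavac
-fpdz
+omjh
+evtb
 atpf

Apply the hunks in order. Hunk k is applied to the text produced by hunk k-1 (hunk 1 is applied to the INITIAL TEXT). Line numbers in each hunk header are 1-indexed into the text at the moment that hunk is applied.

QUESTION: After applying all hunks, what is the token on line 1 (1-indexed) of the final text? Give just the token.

Hunk 1: at line 4 remove [knd,rsvb,yfdh] add [umoal,emvt] -> 8 lines: ylxvo fbsmt jios cknav umoal emvt fpdz atpf
Hunk 2: at line 2 remove [cknav,umoal] add [vcsrl] -> 7 lines: ylxvo fbsmt jios vcsrl emvt fpdz atpf
Hunk 3: at line 3 remove [emvt] add [jsml,sivz,kavac] -> 9 lines: ylxvo fbsmt jios vcsrl jsml sivz kavac fpdz atpf
Hunk 4: at line 2 remove [vcsrl] add [ushu,jduxv,ksawt] -> 11 lines: ylxvo fbsmt jios ushu jduxv ksawt jsml sivz kavac fpdz atpf
Hunk 5: at line 7 remove [sivz,kavac,fpdz] add [omjh,evtb] -> 10 lines: ylxvo fbsmt jios ushu jduxv ksawt jsml omjh evtb atpf
Final line 1: ylxvo

Answer: ylxvo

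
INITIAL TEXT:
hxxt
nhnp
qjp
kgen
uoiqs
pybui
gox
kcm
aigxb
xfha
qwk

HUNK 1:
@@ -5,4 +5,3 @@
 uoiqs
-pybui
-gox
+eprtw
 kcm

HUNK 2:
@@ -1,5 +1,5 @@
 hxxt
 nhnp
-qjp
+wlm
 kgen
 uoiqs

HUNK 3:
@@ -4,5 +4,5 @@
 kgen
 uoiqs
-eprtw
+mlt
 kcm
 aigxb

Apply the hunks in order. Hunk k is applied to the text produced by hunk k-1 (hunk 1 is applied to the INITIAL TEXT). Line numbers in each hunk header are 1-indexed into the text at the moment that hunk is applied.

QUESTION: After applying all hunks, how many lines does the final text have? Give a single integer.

Answer: 10

Derivation:
Hunk 1: at line 5 remove [pybui,gox] add [eprtw] -> 10 lines: hxxt nhnp qjp kgen uoiqs eprtw kcm aigxb xfha qwk
Hunk 2: at line 1 remove [qjp] add [wlm] -> 10 lines: hxxt nhnp wlm kgen uoiqs eprtw kcm aigxb xfha qwk
Hunk 3: at line 4 remove [eprtw] add [mlt] -> 10 lines: hxxt nhnp wlm kgen uoiqs mlt kcm aigxb xfha qwk
Final line count: 10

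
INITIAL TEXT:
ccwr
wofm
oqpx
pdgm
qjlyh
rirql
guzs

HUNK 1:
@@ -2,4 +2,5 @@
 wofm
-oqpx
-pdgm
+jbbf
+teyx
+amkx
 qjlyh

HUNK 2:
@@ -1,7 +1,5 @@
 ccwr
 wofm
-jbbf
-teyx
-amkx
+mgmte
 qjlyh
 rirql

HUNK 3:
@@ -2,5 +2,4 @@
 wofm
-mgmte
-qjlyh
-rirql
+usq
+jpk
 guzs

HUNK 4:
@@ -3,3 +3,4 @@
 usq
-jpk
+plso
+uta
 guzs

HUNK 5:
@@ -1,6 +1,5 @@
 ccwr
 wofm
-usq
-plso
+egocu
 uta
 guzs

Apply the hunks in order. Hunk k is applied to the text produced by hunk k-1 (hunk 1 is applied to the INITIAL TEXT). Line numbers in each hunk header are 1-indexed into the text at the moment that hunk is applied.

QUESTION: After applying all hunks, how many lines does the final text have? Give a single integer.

Hunk 1: at line 2 remove [oqpx,pdgm] add [jbbf,teyx,amkx] -> 8 lines: ccwr wofm jbbf teyx amkx qjlyh rirql guzs
Hunk 2: at line 1 remove [jbbf,teyx,amkx] add [mgmte] -> 6 lines: ccwr wofm mgmte qjlyh rirql guzs
Hunk 3: at line 2 remove [mgmte,qjlyh,rirql] add [usq,jpk] -> 5 lines: ccwr wofm usq jpk guzs
Hunk 4: at line 3 remove [jpk] add [plso,uta] -> 6 lines: ccwr wofm usq plso uta guzs
Hunk 5: at line 1 remove [usq,plso] add [egocu] -> 5 lines: ccwr wofm egocu uta guzs
Final line count: 5

Answer: 5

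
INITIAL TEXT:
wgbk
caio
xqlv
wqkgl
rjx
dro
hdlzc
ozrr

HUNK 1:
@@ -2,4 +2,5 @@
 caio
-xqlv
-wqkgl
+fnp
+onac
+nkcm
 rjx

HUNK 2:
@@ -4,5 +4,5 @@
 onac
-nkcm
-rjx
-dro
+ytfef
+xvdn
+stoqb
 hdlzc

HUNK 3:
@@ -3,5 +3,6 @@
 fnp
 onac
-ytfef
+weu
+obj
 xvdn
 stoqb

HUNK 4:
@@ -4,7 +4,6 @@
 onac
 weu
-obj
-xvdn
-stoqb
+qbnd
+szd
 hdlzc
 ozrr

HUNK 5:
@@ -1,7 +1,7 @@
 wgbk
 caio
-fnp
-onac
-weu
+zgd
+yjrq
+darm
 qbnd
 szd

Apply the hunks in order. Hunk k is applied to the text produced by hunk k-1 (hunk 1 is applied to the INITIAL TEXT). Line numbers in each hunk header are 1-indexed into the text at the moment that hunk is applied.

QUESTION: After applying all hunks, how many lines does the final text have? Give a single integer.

Hunk 1: at line 2 remove [xqlv,wqkgl] add [fnp,onac,nkcm] -> 9 lines: wgbk caio fnp onac nkcm rjx dro hdlzc ozrr
Hunk 2: at line 4 remove [nkcm,rjx,dro] add [ytfef,xvdn,stoqb] -> 9 lines: wgbk caio fnp onac ytfef xvdn stoqb hdlzc ozrr
Hunk 3: at line 3 remove [ytfef] add [weu,obj] -> 10 lines: wgbk caio fnp onac weu obj xvdn stoqb hdlzc ozrr
Hunk 4: at line 4 remove [obj,xvdn,stoqb] add [qbnd,szd] -> 9 lines: wgbk caio fnp onac weu qbnd szd hdlzc ozrr
Hunk 5: at line 1 remove [fnp,onac,weu] add [zgd,yjrq,darm] -> 9 lines: wgbk caio zgd yjrq darm qbnd szd hdlzc ozrr
Final line count: 9

Answer: 9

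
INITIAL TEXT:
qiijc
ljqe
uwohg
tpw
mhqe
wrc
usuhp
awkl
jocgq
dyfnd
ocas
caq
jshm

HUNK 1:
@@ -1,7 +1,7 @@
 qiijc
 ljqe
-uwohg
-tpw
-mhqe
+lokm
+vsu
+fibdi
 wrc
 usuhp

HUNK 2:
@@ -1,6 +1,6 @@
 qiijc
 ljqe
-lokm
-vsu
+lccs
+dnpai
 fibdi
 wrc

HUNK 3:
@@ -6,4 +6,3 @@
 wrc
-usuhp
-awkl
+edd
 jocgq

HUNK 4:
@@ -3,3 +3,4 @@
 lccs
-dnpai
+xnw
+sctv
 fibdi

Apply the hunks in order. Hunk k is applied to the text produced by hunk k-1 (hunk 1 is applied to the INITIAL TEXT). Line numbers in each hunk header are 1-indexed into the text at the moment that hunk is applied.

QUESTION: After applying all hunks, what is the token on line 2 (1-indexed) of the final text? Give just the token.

Answer: ljqe

Derivation:
Hunk 1: at line 1 remove [uwohg,tpw,mhqe] add [lokm,vsu,fibdi] -> 13 lines: qiijc ljqe lokm vsu fibdi wrc usuhp awkl jocgq dyfnd ocas caq jshm
Hunk 2: at line 1 remove [lokm,vsu] add [lccs,dnpai] -> 13 lines: qiijc ljqe lccs dnpai fibdi wrc usuhp awkl jocgq dyfnd ocas caq jshm
Hunk 3: at line 6 remove [usuhp,awkl] add [edd] -> 12 lines: qiijc ljqe lccs dnpai fibdi wrc edd jocgq dyfnd ocas caq jshm
Hunk 4: at line 3 remove [dnpai] add [xnw,sctv] -> 13 lines: qiijc ljqe lccs xnw sctv fibdi wrc edd jocgq dyfnd ocas caq jshm
Final line 2: ljqe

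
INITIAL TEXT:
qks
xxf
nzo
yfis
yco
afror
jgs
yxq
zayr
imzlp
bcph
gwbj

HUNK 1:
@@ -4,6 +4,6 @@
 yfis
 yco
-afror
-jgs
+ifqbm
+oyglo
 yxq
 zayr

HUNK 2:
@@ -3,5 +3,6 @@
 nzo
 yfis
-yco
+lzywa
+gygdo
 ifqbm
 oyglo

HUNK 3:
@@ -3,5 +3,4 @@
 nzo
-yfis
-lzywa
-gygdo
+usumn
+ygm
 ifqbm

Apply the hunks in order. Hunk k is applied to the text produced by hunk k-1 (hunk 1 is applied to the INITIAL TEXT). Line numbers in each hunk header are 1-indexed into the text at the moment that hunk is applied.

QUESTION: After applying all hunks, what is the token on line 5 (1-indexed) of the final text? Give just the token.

Answer: ygm

Derivation:
Hunk 1: at line 4 remove [afror,jgs] add [ifqbm,oyglo] -> 12 lines: qks xxf nzo yfis yco ifqbm oyglo yxq zayr imzlp bcph gwbj
Hunk 2: at line 3 remove [yco] add [lzywa,gygdo] -> 13 lines: qks xxf nzo yfis lzywa gygdo ifqbm oyglo yxq zayr imzlp bcph gwbj
Hunk 3: at line 3 remove [yfis,lzywa,gygdo] add [usumn,ygm] -> 12 lines: qks xxf nzo usumn ygm ifqbm oyglo yxq zayr imzlp bcph gwbj
Final line 5: ygm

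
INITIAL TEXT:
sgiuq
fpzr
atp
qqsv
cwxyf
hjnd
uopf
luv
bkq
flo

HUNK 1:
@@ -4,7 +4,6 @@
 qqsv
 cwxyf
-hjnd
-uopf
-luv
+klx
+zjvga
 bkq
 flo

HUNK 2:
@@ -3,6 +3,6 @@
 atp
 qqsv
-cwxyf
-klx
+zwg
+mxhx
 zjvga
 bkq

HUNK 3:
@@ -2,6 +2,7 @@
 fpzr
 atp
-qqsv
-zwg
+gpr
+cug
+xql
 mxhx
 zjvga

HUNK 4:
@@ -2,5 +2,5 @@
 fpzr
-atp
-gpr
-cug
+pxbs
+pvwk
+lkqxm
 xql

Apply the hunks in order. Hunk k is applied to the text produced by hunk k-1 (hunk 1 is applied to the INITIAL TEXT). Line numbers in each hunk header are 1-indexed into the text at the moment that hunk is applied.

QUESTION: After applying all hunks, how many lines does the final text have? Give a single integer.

Hunk 1: at line 4 remove [hjnd,uopf,luv] add [klx,zjvga] -> 9 lines: sgiuq fpzr atp qqsv cwxyf klx zjvga bkq flo
Hunk 2: at line 3 remove [cwxyf,klx] add [zwg,mxhx] -> 9 lines: sgiuq fpzr atp qqsv zwg mxhx zjvga bkq flo
Hunk 3: at line 2 remove [qqsv,zwg] add [gpr,cug,xql] -> 10 lines: sgiuq fpzr atp gpr cug xql mxhx zjvga bkq flo
Hunk 4: at line 2 remove [atp,gpr,cug] add [pxbs,pvwk,lkqxm] -> 10 lines: sgiuq fpzr pxbs pvwk lkqxm xql mxhx zjvga bkq flo
Final line count: 10

Answer: 10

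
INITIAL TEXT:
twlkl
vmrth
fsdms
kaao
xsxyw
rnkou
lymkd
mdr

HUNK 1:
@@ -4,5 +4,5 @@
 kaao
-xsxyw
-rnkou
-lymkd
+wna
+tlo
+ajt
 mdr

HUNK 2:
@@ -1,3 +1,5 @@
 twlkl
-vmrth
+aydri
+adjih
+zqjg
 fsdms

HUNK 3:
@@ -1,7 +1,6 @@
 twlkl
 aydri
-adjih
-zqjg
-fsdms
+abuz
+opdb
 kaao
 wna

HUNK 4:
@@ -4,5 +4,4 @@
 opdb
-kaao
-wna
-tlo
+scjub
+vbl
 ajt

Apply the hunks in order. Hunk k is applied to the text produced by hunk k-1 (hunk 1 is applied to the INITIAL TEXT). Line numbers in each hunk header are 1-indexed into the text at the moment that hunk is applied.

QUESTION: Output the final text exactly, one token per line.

Answer: twlkl
aydri
abuz
opdb
scjub
vbl
ajt
mdr

Derivation:
Hunk 1: at line 4 remove [xsxyw,rnkou,lymkd] add [wna,tlo,ajt] -> 8 lines: twlkl vmrth fsdms kaao wna tlo ajt mdr
Hunk 2: at line 1 remove [vmrth] add [aydri,adjih,zqjg] -> 10 lines: twlkl aydri adjih zqjg fsdms kaao wna tlo ajt mdr
Hunk 3: at line 1 remove [adjih,zqjg,fsdms] add [abuz,opdb] -> 9 lines: twlkl aydri abuz opdb kaao wna tlo ajt mdr
Hunk 4: at line 4 remove [kaao,wna,tlo] add [scjub,vbl] -> 8 lines: twlkl aydri abuz opdb scjub vbl ajt mdr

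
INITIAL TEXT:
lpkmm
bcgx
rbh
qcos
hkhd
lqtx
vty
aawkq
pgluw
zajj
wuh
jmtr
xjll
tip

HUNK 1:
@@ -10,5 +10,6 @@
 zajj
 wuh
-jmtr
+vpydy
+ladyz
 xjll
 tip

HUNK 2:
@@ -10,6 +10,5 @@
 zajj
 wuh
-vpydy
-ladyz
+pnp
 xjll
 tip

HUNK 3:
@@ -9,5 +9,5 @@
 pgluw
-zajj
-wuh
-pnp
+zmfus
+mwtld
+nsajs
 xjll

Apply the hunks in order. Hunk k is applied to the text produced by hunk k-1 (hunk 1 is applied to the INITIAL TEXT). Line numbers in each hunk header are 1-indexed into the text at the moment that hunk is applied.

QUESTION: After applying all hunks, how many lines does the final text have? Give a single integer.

Hunk 1: at line 10 remove [jmtr] add [vpydy,ladyz] -> 15 lines: lpkmm bcgx rbh qcos hkhd lqtx vty aawkq pgluw zajj wuh vpydy ladyz xjll tip
Hunk 2: at line 10 remove [vpydy,ladyz] add [pnp] -> 14 lines: lpkmm bcgx rbh qcos hkhd lqtx vty aawkq pgluw zajj wuh pnp xjll tip
Hunk 3: at line 9 remove [zajj,wuh,pnp] add [zmfus,mwtld,nsajs] -> 14 lines: lpkmm bcgx rbh qcos hkhd lqtx vty aawkq pgluw zmfus mwtld nsajs xjll tip
Final line count: 14

Answer: 14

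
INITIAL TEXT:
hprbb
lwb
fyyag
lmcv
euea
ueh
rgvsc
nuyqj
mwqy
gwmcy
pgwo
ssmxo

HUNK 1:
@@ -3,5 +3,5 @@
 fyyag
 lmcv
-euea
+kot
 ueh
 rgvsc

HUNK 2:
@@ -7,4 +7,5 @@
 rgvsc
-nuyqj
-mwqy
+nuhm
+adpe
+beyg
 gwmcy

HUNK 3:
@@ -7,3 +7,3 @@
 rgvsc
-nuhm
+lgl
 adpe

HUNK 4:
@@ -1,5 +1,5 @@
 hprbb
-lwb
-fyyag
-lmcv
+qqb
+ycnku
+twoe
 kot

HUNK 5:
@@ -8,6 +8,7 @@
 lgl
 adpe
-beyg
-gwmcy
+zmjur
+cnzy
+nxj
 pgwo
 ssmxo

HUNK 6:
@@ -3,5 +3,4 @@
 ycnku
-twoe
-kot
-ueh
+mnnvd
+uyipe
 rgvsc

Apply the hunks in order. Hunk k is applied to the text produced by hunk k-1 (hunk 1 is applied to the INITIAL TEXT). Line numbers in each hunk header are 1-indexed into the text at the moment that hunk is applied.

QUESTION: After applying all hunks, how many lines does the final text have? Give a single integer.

Answer: 13

Derivation:
Hunk 1: at line 3 remove [euea] add [kot] -> 12 lines: hprbb lwb fyyag lmcv kot ueh rgvsc nuyqj mwqy gwmcy pgwo ssmxo
Hunk 2: at line 7 remove [nuyqj,mwqy] add [nuhm,adpe,beyg] -> 13 lines: hprbb lwb fyyag lmcv kot ueh rgvsc nuhm adpe beyg gwmcy pgwo ssmxo
Hunk 3: at line 7 remove [nuhm] add [lgl] -> 13 lines: hprbb lwb fyyag lmcv kot ueh rgvsc lgl adpe beyg gwmcy pgwo ssmxo
Hunk 4: at line 1 remove [lwb,fyyag,lmcv] add [qqb,ycnku,twoe] -> 13 lines: hprbb qqb ycnku twoe kot ueh rgvsc lgl adpe beyg gwmcy pgwo ssmxo
Hunk 5: at line 8 remove [beyg,gwmcy] add [zmjur,cnzy,nxj] -> 14 lines: hprbb qqb ycnku twoe kot ueh rgvsc lgl adpe zmjur cnzy nxj pgwo ssmxo
Hunk 6: at line 3 remove [twoe,kot,ueh] add [mnnvd,uyipe] -> 13 lines: hprbb qqb ycnku mnnvd uyipe rgvsc lgl adpe zmjur cnzy nxj pgwo ssmxo
Final line count: 13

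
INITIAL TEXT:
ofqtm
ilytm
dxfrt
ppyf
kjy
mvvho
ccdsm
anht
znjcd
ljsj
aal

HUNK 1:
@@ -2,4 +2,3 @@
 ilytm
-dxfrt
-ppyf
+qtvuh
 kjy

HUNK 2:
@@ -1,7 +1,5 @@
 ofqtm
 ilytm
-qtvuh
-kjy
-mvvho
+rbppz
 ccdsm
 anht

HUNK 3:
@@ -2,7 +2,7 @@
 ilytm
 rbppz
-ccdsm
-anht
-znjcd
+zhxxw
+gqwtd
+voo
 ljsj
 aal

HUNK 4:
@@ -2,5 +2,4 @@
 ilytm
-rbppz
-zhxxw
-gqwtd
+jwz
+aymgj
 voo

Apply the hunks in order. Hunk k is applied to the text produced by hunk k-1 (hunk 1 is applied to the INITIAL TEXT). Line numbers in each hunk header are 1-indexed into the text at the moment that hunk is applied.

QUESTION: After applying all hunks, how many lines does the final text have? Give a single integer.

Hunk 1: at line 2 remove [dxfrt,ppyf] add [qtvuh] -> 10 lines: ofqtm ilytm qtvuh kjy mvvho ccdsm anht znjcd ljsj aal
Hunk 2: at line 1 remove [qtvuh,kjy,mvvho] add [rbppz] -> 8 lines: ofqtm ilytm rbppz ccdsm anht znjcd ljsj aal
Hunk 3: at line 2 remove [ccdsm,anht,znjcd] add [zhxxw,gqwtd,voo] -> 8 lines: ofqtm ilytm rbppz zhxxw gqwtd voo ljsj aal
Hunk 4: at line 2 remove [rbppz,zhxxw,gqwtd] add [jwz,aymgj] -> 7 lines: ofqtm ilytm jwz aymgj voo ljsj aal
Final line count: 7

Answer: 7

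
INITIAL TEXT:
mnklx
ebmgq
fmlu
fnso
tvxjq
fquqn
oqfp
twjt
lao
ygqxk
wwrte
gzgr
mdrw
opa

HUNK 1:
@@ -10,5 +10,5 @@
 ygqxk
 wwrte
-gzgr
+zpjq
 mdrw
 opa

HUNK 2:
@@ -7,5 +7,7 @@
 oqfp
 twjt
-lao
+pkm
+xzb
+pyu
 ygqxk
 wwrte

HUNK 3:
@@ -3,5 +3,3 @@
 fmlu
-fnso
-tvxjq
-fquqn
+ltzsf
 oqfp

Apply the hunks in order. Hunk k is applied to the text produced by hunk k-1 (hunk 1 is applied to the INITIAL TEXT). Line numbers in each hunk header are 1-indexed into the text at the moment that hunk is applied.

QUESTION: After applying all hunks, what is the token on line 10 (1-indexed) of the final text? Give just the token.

Hunk 1: at line 10 remove [gzgr] add [zpjq] -> 14 lines: mnklx ebmgq fmlu fnso tvxjq fquqn oqfp twjt lao ygqxk wwrte zpjq mdrw opa
Hunk 2: at line 7 remove [lao] add [pkm,xzb,pyu] -> 16 lines: mnklx ebmgq fmlu fnso tvxjq fquqn oqfp twjt pkm xzb pyu ygqxk wwrte zpjq mdrw opa
Hunk 3: at line 3 remove [fnso,tvxjq,fquqn] add [ltzsf] -> 14 lines: mnklx ebmgq fmlu ltzsf oqfp twjt pkm xzb pyu ygqxk wwrte zpjq mdrw opa
Final line 10: ygqxk

Answer: ygqxk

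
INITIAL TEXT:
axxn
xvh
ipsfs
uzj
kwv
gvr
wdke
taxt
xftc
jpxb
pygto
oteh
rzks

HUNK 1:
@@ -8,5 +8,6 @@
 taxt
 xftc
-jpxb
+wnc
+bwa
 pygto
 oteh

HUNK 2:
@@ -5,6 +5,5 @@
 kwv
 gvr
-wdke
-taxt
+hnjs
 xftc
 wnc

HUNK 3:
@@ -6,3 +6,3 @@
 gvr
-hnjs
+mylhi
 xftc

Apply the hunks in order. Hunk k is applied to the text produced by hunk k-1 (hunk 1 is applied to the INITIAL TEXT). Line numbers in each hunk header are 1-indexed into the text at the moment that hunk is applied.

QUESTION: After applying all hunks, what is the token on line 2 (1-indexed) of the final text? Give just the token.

Answer: xvh

Derivation:
Hunk 1: at line 8 remove [jpxb] add [wnc,bwa] -> 14 lines: axxn xvh ipsfs uzj kwv gvr wdke taxt xftc wnc bwa pygto oteh rzks
Hunk 2: at line 5 remove [wdke,taxt] add [hnjs] -> 13 lines: axxn xvh ipsfs uzj kwv gvr hnjs xftc wnc bwa pygto oteh rzks
Hunk 3: at line 6 remove [hnjs] add [mylhi] -> 13 lines: axxn xvh ipsfs uzj kwv gvr mylhi xftc wnc bwa pygto oteh rzks
Final line 2: xvh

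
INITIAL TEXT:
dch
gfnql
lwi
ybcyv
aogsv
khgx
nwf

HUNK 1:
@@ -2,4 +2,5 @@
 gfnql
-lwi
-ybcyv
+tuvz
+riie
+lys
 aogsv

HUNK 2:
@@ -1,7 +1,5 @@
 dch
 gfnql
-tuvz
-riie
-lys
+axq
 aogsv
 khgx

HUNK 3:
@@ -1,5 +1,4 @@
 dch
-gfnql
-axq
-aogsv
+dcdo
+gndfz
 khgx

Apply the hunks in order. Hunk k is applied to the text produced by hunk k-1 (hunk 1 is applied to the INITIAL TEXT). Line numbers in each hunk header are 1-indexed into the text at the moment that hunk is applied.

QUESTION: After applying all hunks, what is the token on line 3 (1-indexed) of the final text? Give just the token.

Answer: gndfz

Derivation:
Hunk 1: at line 2 remove [lwi,ybcyv] add [tuvz,riie,lys] -> 8 lines: dch gfnql tuvz riie lys aogsv khgx nwf
Hunk 2: at line 1 remove [tuvz,riie,lys] add [axq] -> 6 lines: dch gfnql axq aogsv khgx nwf
Hunk 3: at line 1 remove [gfnql,axq,aogsv] add [dcdo,gndfz] -> 5 lines: dch dcdo gndfz khgx nwf
Final line 3: gndfz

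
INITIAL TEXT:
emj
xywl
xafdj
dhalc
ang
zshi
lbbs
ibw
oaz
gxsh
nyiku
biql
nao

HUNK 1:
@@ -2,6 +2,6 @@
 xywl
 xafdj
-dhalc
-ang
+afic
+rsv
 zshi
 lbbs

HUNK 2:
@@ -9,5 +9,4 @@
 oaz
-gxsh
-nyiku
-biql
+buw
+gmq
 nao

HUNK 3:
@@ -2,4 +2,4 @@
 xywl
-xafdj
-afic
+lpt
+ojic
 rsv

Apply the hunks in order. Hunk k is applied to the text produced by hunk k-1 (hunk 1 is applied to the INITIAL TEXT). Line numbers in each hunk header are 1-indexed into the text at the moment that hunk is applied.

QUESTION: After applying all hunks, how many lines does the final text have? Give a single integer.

Answer: 12

Derivation:
Hunk 1: at line 2 remove [dhalc,ang] add [afic,rsv] -> 13 lines: emj xywl xafdj afic rsv zshi lbbs ibw oaz gxsh nyiku biql nao
Hunk 2: at line 9 remove [gxsh,nyiku,biql] add [buw,gmq] -> 12 lines: emj xywl xafdj afic rsv zshi lbbs ibw oaz buw gmq nao
Hunk 3: at line 2 remove [xafdj,afic] add [lpt,ojic] -> 12 lines: emj xywl lpt ojic rsv zshi lbbs ibw oaz buw gmq nao
Final line count: 12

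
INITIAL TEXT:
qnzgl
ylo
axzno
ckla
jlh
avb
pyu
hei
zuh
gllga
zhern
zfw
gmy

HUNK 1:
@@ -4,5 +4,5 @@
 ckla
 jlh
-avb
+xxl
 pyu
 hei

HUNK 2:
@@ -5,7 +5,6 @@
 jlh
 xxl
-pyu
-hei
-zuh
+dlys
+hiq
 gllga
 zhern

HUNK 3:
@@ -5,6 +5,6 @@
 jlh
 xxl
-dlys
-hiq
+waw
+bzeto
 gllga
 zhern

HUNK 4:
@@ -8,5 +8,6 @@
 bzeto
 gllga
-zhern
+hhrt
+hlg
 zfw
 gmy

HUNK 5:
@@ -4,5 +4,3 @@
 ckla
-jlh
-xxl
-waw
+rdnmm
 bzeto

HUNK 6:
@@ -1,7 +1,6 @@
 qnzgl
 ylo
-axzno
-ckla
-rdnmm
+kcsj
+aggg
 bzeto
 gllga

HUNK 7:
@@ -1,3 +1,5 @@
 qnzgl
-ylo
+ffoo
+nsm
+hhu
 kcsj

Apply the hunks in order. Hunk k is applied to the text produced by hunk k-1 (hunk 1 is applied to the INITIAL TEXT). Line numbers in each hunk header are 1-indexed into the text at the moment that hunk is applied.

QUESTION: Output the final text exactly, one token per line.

Hunk 1: at line 4 remove [avb] add [xxl] -> 13 lines: qnzgl ylo axzno ckla jlh xxl pyu hei zuh gllga zhern zfw gmy
Hunk 2: at line 5 remove [pyu,hei,zuh] add [dlys,hiq] -> 12 lines: qnzgl ylo axzno ckla jlh xxl dlys hiq gllga zhern zfw gmy
Hunk 3: at line 5 remove [dlys,hiq] add [waw,bzeto] -> 12 lines: qnzgl ylo axzno ckla jlh xxl waw bzeto gllga zhern zfw gmy
Hunk 4: at line 8 remove [zhern] add [hhrt,hlg] -> 13 lines: qnzgl ylo axzno ckla jlh xxl waw bzeto gllga hhrt hlg zfw gmy
Hunk 5: at line 4 remove [jlh,xxl,waw] add [rdnmm] -> 11 lines: qnzgl ylo axzno ckla rdnmm bzeto gllga hhrt hlg zfw gmy
Hunk 6: at line 1 remove [axzno,ckla,rdnmm] add [kcsj,aggg] -> 10 lines: qnzgl ylo kcsj aggg bzeto gllga hhrt hlg zfw gmy
Hunk 7: at line 1 remove [ylo] add [ffoo,nsm,hhu] -> 12 lines: qnzgl ffoo nsm hhu kcsj aggg bzeto gllga hhrt hlg zfw gmy

Answer: qnzgl
ffoo
nsm
hhu
kcsj
aggg
bzeto
gllga
hhrt
hlg
zfw
gmy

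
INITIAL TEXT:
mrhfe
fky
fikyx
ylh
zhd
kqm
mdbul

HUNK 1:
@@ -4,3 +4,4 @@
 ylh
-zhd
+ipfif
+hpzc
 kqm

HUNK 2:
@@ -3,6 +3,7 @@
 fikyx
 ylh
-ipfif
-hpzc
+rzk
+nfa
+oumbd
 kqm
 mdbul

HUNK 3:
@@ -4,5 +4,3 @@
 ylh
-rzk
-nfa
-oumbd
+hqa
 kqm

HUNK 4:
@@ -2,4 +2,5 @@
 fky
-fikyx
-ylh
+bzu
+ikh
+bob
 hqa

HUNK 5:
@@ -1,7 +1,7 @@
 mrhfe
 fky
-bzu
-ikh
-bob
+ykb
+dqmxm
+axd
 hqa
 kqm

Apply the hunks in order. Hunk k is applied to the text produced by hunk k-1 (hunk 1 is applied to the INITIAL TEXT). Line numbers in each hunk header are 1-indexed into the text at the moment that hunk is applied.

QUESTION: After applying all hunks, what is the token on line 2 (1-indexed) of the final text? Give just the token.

Answer: fky

Derivation:
Hunk 1: at line 4 remove [zhd] add [ipfif,hpzc] -> 8 lines: mrhfe fky fikyx ylh ipfif hpzc kqm mdbul
Hunk 2: at line 3 remove [ipfif,hpzc] add [rzk,nfa,oumbd] -> 9 lines: mrhfe fky fikyx ylh rzk nfa oumbd kqm mdbul
Hunk 3: at line 4 remove [rzk,nfa,oumbd] add [hqa] -> 7 lines: mrhfe fky fikyx ylh hqa kqm mdbul
Hunk 4: at line 2 remove [fikyx,ylh] add [bzu,ikh,bob] -> 8 lines: mrhfe fky bzu ikh bob hqa kqm mdbul
Hunk 5: at line 1 remove [bzu,ikh,bob] add [ykb,dqmxm,axd] -> 8 lines: mrhfe fky ykb dqmxm axd hqa kqm mdbul
Final line 2: fky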